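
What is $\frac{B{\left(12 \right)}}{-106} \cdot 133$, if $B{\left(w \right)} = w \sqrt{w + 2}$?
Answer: $- \frac{798 \sqrt{14}}{53} \approx -56.337$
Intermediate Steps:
$B{\left(w \right)} = w \sqrt{2 + w}$
$\frac{B{\left(12 \right)}}{-106} \cdot 133 = \frac{12 \sqrt{2 + 12}}{-106} \cdot 133 = - \frac{12 \sqrt{14}}{106} \cdot 133 = - \frac{6 \sqrt{14}}{53} \cdot 133 = - \frac{798 \sqrt{14}}{53}$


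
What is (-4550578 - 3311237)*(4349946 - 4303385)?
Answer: -366053968215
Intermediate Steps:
(-4550578 - 3311237)*(4349946 - 4303385) = -7861815*46561 = -366053968215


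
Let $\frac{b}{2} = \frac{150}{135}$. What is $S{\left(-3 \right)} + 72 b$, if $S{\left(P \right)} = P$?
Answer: $157$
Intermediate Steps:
$b = \frac{20}{9}$ ($b = 2 \cdot \frac{150}{135} = 2 \cdot 150 \cdot \frac{1}{135} = 2 \cdot \frac{10}{9} = \frac{20}{9} \approx 2.2222$)
$S{\left(-3 \right)} + 72 b = -3 + 72 \cdot \frac{20}{9} = -3 + 160 = 157$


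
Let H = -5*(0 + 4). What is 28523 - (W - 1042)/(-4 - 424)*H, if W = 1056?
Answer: 3051891/107 ≈ 28522.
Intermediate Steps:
H = -20 (H = -5*4 = -20)
28523 - (W - 1042)/(-4 - 424)*H = 28523 - (1056 - 1042)/(-4 - 424)*(-20) = 28523 - 14/(-428)*(-20) = 28523 - 14*(-1/428)*(-20) = 28523 - (-7)*(-20)/214 = 28523 - 1*70/107 = 28523 - 70/107 = 3051891/107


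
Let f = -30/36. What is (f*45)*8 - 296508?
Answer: -296808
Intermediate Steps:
f = -5/6 (f = -30*1/36 = -5/6 ≈ -0.83333)
(f*45)*8 - 296508 = -5/6*45*8 - 296508 = -75/2*8 - 296508 = -300 - 296508 = -296808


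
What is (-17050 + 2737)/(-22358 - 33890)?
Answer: 14313/56248 ≈ 0.25446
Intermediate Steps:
(-17050 + 2737)/(-22358 - 33890) = -14313/(-56248) = -14313*(-1/56248) = 14313/56248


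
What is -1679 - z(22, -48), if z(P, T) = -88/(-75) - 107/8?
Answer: -1000079/600 ≈ -1666.8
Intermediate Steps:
z(P, T) = -7321/600 (z(P, T) = -88*(-1/75) - 107*⅛ = 88/75 - 107/8 = -7321/600)
-1679 - z(22, -48) = -1679 - 1*(-7321/600) = -1679 + 7321/600 = -1000079/600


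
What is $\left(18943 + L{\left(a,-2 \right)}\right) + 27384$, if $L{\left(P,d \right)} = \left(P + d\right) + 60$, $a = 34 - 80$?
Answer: $46339$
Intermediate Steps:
$a = -46$ ($a = 34 - 80 = -46$)
$L{\left(P,d \right)} = 60 + P + d$
$\left(18943 + L{\left(a,-2 \right)}\right) + 27384 = \left(18943 - -12\right) + 27384 = \left(18943 + 12\right) + 27384 = 18955 + 27384 = 46339$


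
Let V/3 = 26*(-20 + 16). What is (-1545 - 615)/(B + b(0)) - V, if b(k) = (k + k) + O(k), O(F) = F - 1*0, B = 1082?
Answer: 167712/541 ≈ 310.00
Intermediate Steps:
O(F) = F (O(F) = F + 0 = F)
b(k) = 3*k (b(k) = (k + k) + k = 2*k + k = 3*k)
V = -312 (V = 3*(26*(-20 + 16)) = 3*(26*(-4)) = 3*(-104) = -312)
(-1545 - 615)/(B + b(0)) - V = (-1545 - 615)/(1082 + 3*0) - 1*(-312) = -2160/(1082 + 0) + 312 = -2160/1082 + 312 = -2160*1/1082 + 312 = -1080/541 + 312 = 167712/541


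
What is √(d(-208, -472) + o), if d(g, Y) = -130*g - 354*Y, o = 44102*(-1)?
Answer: √150026 ≈ 387.33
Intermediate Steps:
o = -44102
d(g, Y) = -354*Y - 130*g
√(d(-208, -472) + o) = √((-354*(-472) - 130*(-208)) - 44102) = √((167088 + 27040) - 44102) = √(194128 - 44102) = √150026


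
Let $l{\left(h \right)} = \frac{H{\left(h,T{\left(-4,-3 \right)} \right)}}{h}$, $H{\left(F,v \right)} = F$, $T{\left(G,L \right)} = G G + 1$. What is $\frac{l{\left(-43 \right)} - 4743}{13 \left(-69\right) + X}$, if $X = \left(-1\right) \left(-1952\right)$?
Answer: $- \frac{4742}{1055} \approx -4.4948$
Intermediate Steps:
$T{\left(G,L \right)} = 1 + G^{2}$ ($T{\left(G,L \right)} = G^{2} + 1 = 1 + G^{2}$)
$X = 1952$
$l{\left(h \right)} = 1$ ($l{\left(h \right)} = \frac{h}{h} = 1$)
$\frac{l{\left(-43 \right)} - 4743}{13 \left(-69\right) + X} = \frac{1 - 4743}{13 \left(-69\right) + 1952} = - \frac{4742}{-897 + 1952} = - \frac{4742}{1055}$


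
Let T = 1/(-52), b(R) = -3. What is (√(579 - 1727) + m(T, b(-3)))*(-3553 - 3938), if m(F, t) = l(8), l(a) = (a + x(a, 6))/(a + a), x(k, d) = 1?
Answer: -67419/16 - 14982*I*√287 ≈ -4213.7 - 2.5381e+5*I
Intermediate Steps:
T = -1/52 ≈ -0.019231
l(a) = (1 + a)/(2*a) (l(a) = (a + 1)/(a + a) = (1 + a)/((2*a)) = (1 + a)*(1/(2*a)) = (1 + a)/(2*a))
m(F, t) = 9/16 (m(F, t) = (½)*(1 + 8)/8 = (½)*(⅛)*9 = 9/16)
(√(579 - 1727) + m(T, b(-3)))*(-3553 - 3938) = (√(579 - 1727) + 9/16)*(-3553 - 3938) = (√(-1148) + 9/16)*(-7491) = (2*I*√287 + 9/16)*(-7491) = (9/16 + 2*I*√287)*(-7491) = -67419/16 - 14982*I*√287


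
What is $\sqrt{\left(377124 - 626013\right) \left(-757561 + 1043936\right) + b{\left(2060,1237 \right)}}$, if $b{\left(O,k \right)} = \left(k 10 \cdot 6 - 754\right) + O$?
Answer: $i \sqrt{71275511849} \approx 2.6698 \cdot 10^{5} i$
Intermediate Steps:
$b{\left(O,k \right)} = -754 + O + 60 k$ ($b{\left(O,k \right)} = \left(10 k 6 - 754\right) + O = \left(60 k - 754\right) + O = \left(-754 + 60 k\right) + O = -754 + O + 60 k$)
$\sqrt{\left(377124 - 626013\right) \left(-757561 + 1043936\right) + b{\left(2060,1237 \right)}} = \sqrt{\left(377124 - 626013\right) \left(-757561 + 1043936\right) + \left(-754 + 2060 + 60 \cdot 1237\right)} = \sqrt{\left(-248889\right) 286375 + \left(-754 + 2060 + 74220\right)} = \sqrt{-71275587375 + 75526} = \sqrt{-71275511849} = i \sqrt{71275511849}$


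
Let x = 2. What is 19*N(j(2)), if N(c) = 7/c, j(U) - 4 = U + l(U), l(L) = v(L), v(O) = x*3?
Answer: 133/12 ≈ 11.083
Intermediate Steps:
v(O) = 6 (v(O) = 2*3 = 6)
l(L) = 6
j(U) = 10 + U (j(U) = 4 + (U + 6) = 4 + (6 + U) = 10 + U)
19*N(j(2)) = 19*(7/(10 + 2)) = 19*(7/12) = 133/12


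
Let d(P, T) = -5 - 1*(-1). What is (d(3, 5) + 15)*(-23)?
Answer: -253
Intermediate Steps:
d(P, T) = -4 (d(P, T) = -5 + 1 = -4)
(d(3, 5) + 15)*(-23) = (-4 + 15)*(-23) = 11*(-23) = -253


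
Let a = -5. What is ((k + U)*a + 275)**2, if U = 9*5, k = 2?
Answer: 1600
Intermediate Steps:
U = 45
((k + U)*a + 275)**2 = ((2 + 45)*(-5) + 275)**2 = (47*(-5) + 275)**2 = (-235 + 275)**2 = 40**2 = 1600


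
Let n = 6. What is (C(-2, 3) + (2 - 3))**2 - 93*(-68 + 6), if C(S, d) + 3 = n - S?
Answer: 5782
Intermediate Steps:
C(S, d) = 3 - S (C(S, d) = -3 + (6 - S) = 3 - S)
(C(-2, 3) + (2 - 3))**2 - 93*(-68 + 6) = ((3 - 1*(-2)) + (2 - 3))**2 - 93*(-68 + 6) = ((3 + 2) - 1)**2 - 93*(-62) = (5 - 1)**2 + 5766 = 4**2 + 5766 = 16 + 5766 = 5782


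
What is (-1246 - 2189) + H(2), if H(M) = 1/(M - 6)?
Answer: -13741/4 ≈ -3435.3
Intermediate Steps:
H(M) = 1/(-6 + M)
(-1246 - 2189) + H(2) = (-1246 - 2189) + 1/(-6 + 2) = -3435 + 1/(-4) = -3435 - ¼ = -13741/4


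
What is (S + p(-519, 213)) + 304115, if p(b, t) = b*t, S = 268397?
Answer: 461965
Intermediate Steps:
(S + p(-519, 213)) + 304115 = (268397 - 519*213) + 304115 = (268397 - 110547) + 304115 = 157850 + 304115 = 461965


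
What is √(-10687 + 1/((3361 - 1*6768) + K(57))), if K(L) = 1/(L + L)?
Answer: I*√1612157822108641/388397 ≈ 103.38*I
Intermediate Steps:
K(L) = 1/(2*L)
√(-10687 + 1/((3361 - 1*6768) + K(57))) = √(-10687 + 1/((3361 - 1*6768) + (½)/57)) = √(-10687 + 1/((3361 - 6768) + (½)*(1/57))) = √(-10687 + 1/(-3407 + 1/114)) = √(-10687 + 1/(-388397/114)) = √(-10687 - 114/388397) = √(-4150798853/388397) = I*√1612157822108641/388397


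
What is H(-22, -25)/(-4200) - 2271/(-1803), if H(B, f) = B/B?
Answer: 3178799/2524200 ≈ 1.2593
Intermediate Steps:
H(B, f) = 1
H(-22, -25)/(-4200) - 2271/(-1803) = 1/(-4200) - 2271/(-1803) = 1*(-1/4200) - 2271*(-1/1803) = -1/4200 + 757/601 = 3178799/2524200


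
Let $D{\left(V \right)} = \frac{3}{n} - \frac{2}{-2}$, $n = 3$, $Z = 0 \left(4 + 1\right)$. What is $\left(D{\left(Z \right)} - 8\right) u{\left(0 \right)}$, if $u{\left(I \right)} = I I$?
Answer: $0$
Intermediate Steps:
$u{\left(I \right)} = I^{2}$
$Z = 0$ ($Z = 0 \cdot 5 = 0$)
$D{\left(V \right)} = 2$ ($D{\left(V \right)} = \frac{3}{3} - \frac{2}{-2} = 3 \cdot \frac{1}{3} - -1 = 1 + 1 = 2$)
$\left(D{\left(Z \right)} - 8\right) u{\left(0 \right)} = \left(2 - 8\right) 0^{2} = \left(-6\right) 0 = 0$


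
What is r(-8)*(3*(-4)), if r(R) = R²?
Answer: -768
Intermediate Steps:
r(-8)*(3*(-4)) = (-8)²*(3*(-4)) = 64*(-12) = -768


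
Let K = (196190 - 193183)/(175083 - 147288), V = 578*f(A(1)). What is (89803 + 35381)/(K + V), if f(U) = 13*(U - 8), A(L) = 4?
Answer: -3479489280/835403513 ≈ -4.1650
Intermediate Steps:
f(U) = -104 + 13*U (f(U) = 13*(-8 + U) = -104 + 13*U)
V = -30056 (V = 578*(-104 + 13*4) = 578*(-104 + 52) = 578*(-52) = -30056)
K = 3007/27795 ≈ 0.10818
(89803 + 35381)/(K + V) = (89803 + 35381)/(3007/27795 - 30056) = 125184/(-835403513/27795) = 125184*(-27795/835403513) = -3479489280/835403513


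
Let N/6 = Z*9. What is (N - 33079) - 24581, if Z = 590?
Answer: -25800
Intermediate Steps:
N = 31860 (N = 6*(590*9) = 6*5310 = 31860)
(N - 33079) - 24581 = (31860 - 33079) - 24581 = -1219 - 24581 = -25800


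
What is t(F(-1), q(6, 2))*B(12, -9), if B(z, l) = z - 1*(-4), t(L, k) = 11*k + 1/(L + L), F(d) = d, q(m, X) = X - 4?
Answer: -360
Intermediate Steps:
q(m, X) = -4 + X
t(L, k) = 1/(2*L) + 11*k (t(L, k) = 11*k + 1/(2*L) = 1/(2*L) + 11*k)
B(z, l) = 4 + z (B(z, l) = z + 4 = 4 + z)
t(F(-1), q(6, 2))*B(12, -9) = ((½)/(-1) + 11*(-4 + 2))*(4 + 12) = ((½)*(-1) + 11*(-2))*16 = (-½ - 22)*16 = -45/2*16 = -360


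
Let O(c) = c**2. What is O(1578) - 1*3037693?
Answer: -547609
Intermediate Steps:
O(1578) - 1*3037693 = 1578**2 - 1*3037693 = 2490084 - 3037693 = -547609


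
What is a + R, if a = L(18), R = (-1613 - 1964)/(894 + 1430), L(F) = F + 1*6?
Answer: 7457/332 ≈ 22.461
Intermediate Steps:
L(F) = 6 + F (L(F) = F + 6 = 6 + F)
R = -511/332 (R = -3577/2324 = -3577*1/2324 = -511/332 ≈ -1.5392)
a = 24 (a = 6 + 18 = 24)
a + R = 24 - 511/332 = 7457/332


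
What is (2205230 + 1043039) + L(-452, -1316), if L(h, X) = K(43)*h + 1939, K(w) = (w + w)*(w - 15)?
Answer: 2161792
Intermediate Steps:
K(w) = 2*w*(-15 + w) (K(w) = (2*w)*(-15 + w) = 2*w*(-15 + w))
L(h, X) = 1939 + 2408*h (L(h, X) = (2*43*(-15 + 43))*h + 1939 = (2*43*28)*h + 1939 = 2408*h + 1939 = 1939 + 2408*h)
(2205230 + 1043039) + L(-452, -1316) = (2205230 + 1043039) + (1939 + 2408*(-452)) = 3248269 + (1939 - 1088416) = 3248269 - 1086477 = 2161792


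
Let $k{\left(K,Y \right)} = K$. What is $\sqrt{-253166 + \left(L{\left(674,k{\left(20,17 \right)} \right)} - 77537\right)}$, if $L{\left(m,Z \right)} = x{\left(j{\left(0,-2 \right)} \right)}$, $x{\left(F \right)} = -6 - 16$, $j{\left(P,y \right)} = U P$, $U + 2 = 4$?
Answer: $5 i \sqrt{13229} \approx 575.09 i$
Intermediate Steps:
$U = 2$ ($U = -2 + 4 = 2$)
$j{\left(P,y \right)} = 2 P$
$x{\left(F \right)} = -22$ ($x{\left(F \right)} = -6 - 16 = -22$)
$L{\left(m,Z \right)} = -22$
$\sqrt{-253166 + \left(L{\left(674,k{\left(20,17 \right)} \right)} - 77537\right)} = \sqrt{-253166 - 77559} = \sqrt{-330725} = 5 i \sqrt{13229}$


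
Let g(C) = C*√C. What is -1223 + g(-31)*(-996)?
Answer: -1223 + 30876*I*√31 ≈ -1223.0 + 1.7191e+5*I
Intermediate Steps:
g(C) = C^(3/2)
-1223 + g(-31)*(-996) = -1223 + (-31)^(3/2)*(-996) = -1223 - 31*I*√31*(-996) = -1223 + 30876*I*√31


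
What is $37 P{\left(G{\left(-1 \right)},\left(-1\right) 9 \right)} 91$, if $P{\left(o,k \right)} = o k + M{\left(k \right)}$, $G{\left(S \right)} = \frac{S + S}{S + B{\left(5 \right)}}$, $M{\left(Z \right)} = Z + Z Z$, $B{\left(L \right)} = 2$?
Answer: $303030$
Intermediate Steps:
$M{\left(Z \right)} = Z + Z^{2}$
$G{\left(S \right)} = \frac{2 S}{2 + S}$ ($G{\left(S \right)} = \frac{S + S}{S + 2} = \frac{2 S}{2 + S}$)
$P{\left(o,k \right)} = k o + k \left(1 + k\right)$ ($P{\left(o,k \right)} = o k + k \left(1 + k\right) = k o + k \left(1 + k\right)$)
$37 P{\left(G{\left(-1 \right)},\left(-1\right) 9 \right)} 91 = 37 \left(-1\right) 9 \left(1 - 9 + 2 \left(-1\right) \frac{1}{2 - 1}\right) 91 = 37 \left(- 9 \left(1 - 9 + 2 \left(-1\right) 1^{-1}\right)\right) 91 = 37 \left(- 9 \left(1 - 9 + 2 \left(-1\right) 1\right)\right) 91 = 37 \left(- 9 \left(1 - 9 - 2\right)\right) 91 = 37 \left(\left(-9\right) \left(-10\right)\right) 91 = 37 \cdot 90 \cdot 91 = 3330 \cdot 91 = 303030$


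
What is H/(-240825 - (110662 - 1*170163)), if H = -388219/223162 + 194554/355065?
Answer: 94425919487/14367572603961720 ≈ 6.5722e-6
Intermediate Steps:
H = -94425919487/79237015530 (H = -388219*1/223162 + 194554*(1/355065) = -388219/223162 + 194554/355065 = -94425919487/79237015530 ≈ -1.1917)
H/(-240825 - (110662 - 1*170163)) = -94425919487/(79237015530*(-240825 - (110662 - 1*170163))) = -94425919487/(79237015530*(-240825 - (110662 - 170163))) = -94425919487/(79237015530*(-240825 - 1*(-59501))) = -94425919487/(79237015530*(-240825 + 59501)) = -94425919487/79237015530/(-181324) = -94425919487/79237015530*(-1/181324) = 94425919487/14367572603961720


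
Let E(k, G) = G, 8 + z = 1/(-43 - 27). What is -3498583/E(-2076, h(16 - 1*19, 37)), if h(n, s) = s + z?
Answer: -244900810/2029 ≈ -1.2070e+5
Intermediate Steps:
z = -561/70 (z = -8 + 1/(-43 - 27) = -8 + 1/(-70) = -8 - 1/70 = -561/70 ≈ -8.0143)
h(n, s) = -561/70 + s (h(n, s) = s - 561/70 = -561/70 + s)
-3498583/E(-2076, h(16 - 1*19, 37)) = -3498583/(-561/70 + 37) = -3498583/2029/70 = -3498583*70/2029 = -244900810/2029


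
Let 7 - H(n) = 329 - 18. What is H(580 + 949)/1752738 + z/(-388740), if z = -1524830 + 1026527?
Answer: 145546071109/113559895020 ≈ 1.2817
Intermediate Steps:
z = -498303
H(n) = -304 (H(n) = 7 - (329 - 18) = 7 - 1*311 = 7 - 311 = -304)
H(580 + 949)/1752738 + z/(-388740) = -304/1752738 - 498303/(-388740) = -304*1/1752738 - 498303*(-1/388740) = -152/876369 + 166101/129580 = 145546071109/113559895020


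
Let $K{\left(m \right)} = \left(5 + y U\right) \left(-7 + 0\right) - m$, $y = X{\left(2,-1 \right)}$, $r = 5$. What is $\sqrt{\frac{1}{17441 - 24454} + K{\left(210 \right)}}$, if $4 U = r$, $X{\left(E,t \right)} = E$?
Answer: $\frac{i \sqrt{51641305502}}{14026} \approx 16.202 i$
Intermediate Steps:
$y = 2$
$U = \frac{5}{4}$ ($U = \frac{1}{4} \cdot 5 = \frac{5}{4} \approx 1.25$)
$K{\left(m \right)} = - \frac{105}{2} - m$ ($K{\left(m \right)} = \left(5 + 2 \cdot \frac{5}{4}\right) \left(-7 + 0\right) - m = \left(5 + \frac{5}{2}\right) \left(-7\right) - m = \frac{15}{2} \left(-7\right) - m = - \frac{105}{2} - m$)
$\sqrt{\frac{1}{17441 - 24454} + K{\left(210 \right)}} = \sqrt{\frac{1}{17441 - 24454} - \frac{525}{2}} = \sqrt{\frac{1}{-7013} - \frac{525}{2}} = \sqrt{- \frac{1}{7013} - \frac{525}{2}} = \sqrt{- \frac{3681827}{14026}} = \frac{i \sqrt{51641305502}}{14026}$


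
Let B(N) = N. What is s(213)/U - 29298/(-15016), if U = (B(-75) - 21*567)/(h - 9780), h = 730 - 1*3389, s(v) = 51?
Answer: 823086155/14993476 ≈ 54.896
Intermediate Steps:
h = -2659 (h = 730 - 3389 = -2659)
U = 11982/12439 (U = (-75 - 21*567)/(-2659 - 9780) = (-75 - 11907)/(-12439) = -11982*(-1/12439) = 11982/12439 ≈ 0.96326)
s(213)/U - 29298/(-15016) = 51/(11982/12439) - 29298/(-15016) = 51*(12439/11982) - 29298*(-1/15016) = 211463/3994 + 14649/7508 = 823086155/14993476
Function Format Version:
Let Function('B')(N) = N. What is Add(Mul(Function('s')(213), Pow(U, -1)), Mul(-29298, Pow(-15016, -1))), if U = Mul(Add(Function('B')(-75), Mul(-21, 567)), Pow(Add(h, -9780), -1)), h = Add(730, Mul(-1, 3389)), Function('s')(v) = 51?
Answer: Rational(823086155, 14993476) ≈ 54.896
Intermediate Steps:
h = -2659 (h = Add(730, -3389) = -2659)
U = Rational(11982, 12439) (U = Mul(Add(-75, Mul(-21, 567)), Pow(Add(-2659, -9780), -1)) = Mul(Add(-75, -11907), Pow(-12439, -1)) = Mul(-11982, Rational(-1, 12439)) = Rational(11982, 12439) ≈ 0.96326)
Add(Mul(Function('s')(213), Pow(U, -1)), Mul(-29298, Pow(-15016, -1))) = Add(Mul(51, Pow(Rational(11982, 12439), -1)), Mul(-29298, Pow(-15016, -1))) = Add(Mul(51, Rational(12439, 11982)), Mul(-29298, Rational(-1, 15016))) = Add(Rational(211463, 3994), Rational(14649, 7508)) = Rational(823086155, 14993476)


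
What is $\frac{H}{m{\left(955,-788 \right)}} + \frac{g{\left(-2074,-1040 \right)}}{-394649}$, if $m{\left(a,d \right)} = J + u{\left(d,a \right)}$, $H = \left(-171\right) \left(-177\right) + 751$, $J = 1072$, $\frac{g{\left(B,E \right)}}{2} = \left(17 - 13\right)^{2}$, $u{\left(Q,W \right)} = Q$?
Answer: $\frac{6120606797}{56040158} \approx 109.22$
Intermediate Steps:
$g{\left(B,E \right)} = 32$ ($g{\left(B,E \right)} = 2 \left(17 - 13\right)^{2} = 2 \cdot 4^{2} = 2 \cdot 16 = 32$)
$H = 31018$ ($H = 30267 + 751 = 31018$)
$m{\left(a,d \right)} = 1072 + d$
$\frac{H}{m{\left(955,-788 \right)}} + \frac{g{\left(-2074,-1040 \right)}}{-394649} = \frac{31018}{1072 - 788} + \frac{32}{-394649} = \frac{31018}{284} + 32 \left(- \frac{1}{394649}\right) = 31018 \cdot \frac{1}{284} - \frac{32}{394649} = \frac{15509}{142} - \frac{32}{394649} = \frac{6120606797}{56040158}$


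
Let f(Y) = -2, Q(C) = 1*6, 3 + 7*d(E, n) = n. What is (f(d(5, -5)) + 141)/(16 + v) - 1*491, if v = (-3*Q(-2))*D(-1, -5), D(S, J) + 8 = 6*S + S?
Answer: -140287/286 ≈ -490.51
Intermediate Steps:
d(E, n) = -3/7 + n/7
Q(C) = 6
D(S, J) = -8 + 7*S (D(S, J) = -8 + (6*S + S) = -8 + 7*S)
v = 270 (v = (-3*6)*(-8 + 7*(-1)) = -18*(-8 - 7) = -18*(-15) = 270)
(f(d(5, -5)) + 141)/(16 + v) - 1*491 = (-2 + 141)/(16 + 270) - 1*491 = 139/286 - 491 = -140287/286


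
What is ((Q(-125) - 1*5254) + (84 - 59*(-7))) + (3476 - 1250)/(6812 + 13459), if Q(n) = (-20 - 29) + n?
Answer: -33318025/6757 ≈ -4930.9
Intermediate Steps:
Q(n) = -49 + n
((Q(-125) - 1*5254) + (84 - 59*(-7))) + (3476 - 1250)/(6812 + 13459) = (((-49 - 125) - 1*5254) + (84 - 59*(-7))) + (3476 - 1250)/(6812 + 13459) = ((-174 - 5254) + (84 + 413)) + 2226/20271 = (-5428 + 497) + 2226*(1/20271) = -4931 + 742/6757 = -33318025/6757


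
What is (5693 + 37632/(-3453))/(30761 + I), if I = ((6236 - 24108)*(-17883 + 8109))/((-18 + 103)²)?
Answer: 47252215275/456865455103 ≈ 0.10343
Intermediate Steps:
I = 174680928/7225 (I = (-17872*(-9774))/(85²) = 174680928/7225 ≈ 24177.)
(5693 + 37632/(-3453))/(30761 + I) = (5693 + 37632/(-3453))/(30761 + 174680928/7225) = (5693 + 37632*(-1/3453))/(396929153/7225) = (5693 - 12544/1151)*(7225/396929153) = (6540099/1151)*(7225/396929153) = 47252215275/456865455103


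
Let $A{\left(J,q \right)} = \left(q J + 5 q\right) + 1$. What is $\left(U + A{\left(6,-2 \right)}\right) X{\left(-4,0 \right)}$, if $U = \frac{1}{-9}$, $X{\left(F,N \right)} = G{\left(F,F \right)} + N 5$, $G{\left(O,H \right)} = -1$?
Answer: $\frac{190}{9} \approx 21.111$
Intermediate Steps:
$X{\left(F,N \right)} = -1 + 5 N$ ($X{\left(F,N \right)} = -1 + N 5 = -1 + 5 N$)
$U = - \frac{1}{9} \approx -0.11111$
$A{\left(J,q \right)} = 1 + 5 q + J q$ ($A{\left(J,q \right)} = \left(J q + 5 q\right) + 1 = \left(5 q + J q\right) + 1 = 1 + 5 q + J q$)
$\left(U + A{\left(6,-2 \right)}\right) X{\left(-4,0 \right)} = \left(- \frac{1}{9} + \left(1 + 5 \left(-2\right) + 6 \left(-2\right)\right)\right) \left(-1 + 5 \cdot 0\right) = \left(- \frac{1}{9} - 21\right) \left(-1 + 0\right) = \left(- \frac{1}{9} - 21\right) \left(-1\right) = \left(- \frac{190}{9}\right) \left(-1\right) = \frac{190}{9}$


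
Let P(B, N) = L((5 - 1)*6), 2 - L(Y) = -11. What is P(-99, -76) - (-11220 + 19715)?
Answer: -8482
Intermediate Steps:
L(Y) = 13 (L(Y) = 2 - 1*(-11) = 2 + 11 = 13)
P(B, N) = 13
P(-99, -76) - (-11220 + 19715) = 13 - (-11220 + 19715) = 13 - 1*8495 = 13 - 8495 = -8482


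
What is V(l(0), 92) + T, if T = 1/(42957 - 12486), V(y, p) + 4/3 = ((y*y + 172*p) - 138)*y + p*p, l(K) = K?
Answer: 257865917/30471 ≈ 8462.7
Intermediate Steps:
V(y, p) = -4/3 + p**2 + y*(-138 + y**2 + 172*p) (V(y, p) = -4/3 + (((y*y + 172*p) - 138)*y + p*p) = -4/3 + (((y**2 + 172*p) - 138)*y + p**2) = -4/3 + ((-138 + y**2 + 172*p)*y + p**2) = -4/3 + (y*(-138 + y**2 + 172*p) + p**2) = -4/3 + (p**2 + y*(-138 + y**2 + 172*p)) = -4/3 + p**2 + y*(-138 + y**2 + 172*p))
T = 1/30471 ≈ 3.2818e-5
V(l(0), 92) + T = (-4/3 + 92**2 + 0**3 - 138*0 + 172*92*0) + 1/30471 = (-4/3 + 8464 + 0 + 0 + 0) + 1/30471 = 25388/3 + 1/30471 = 257865917/30471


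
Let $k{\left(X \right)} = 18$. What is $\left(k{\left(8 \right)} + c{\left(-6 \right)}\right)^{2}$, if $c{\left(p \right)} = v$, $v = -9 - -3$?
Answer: $144$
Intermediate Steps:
$v = -6$ ($v = -9 + 3 = -6$)
$c{\left(p \right)} = -6$
$\left(k{\left(8 \right)} + c{\left(-6 \right)}\right)^{2} = \left(18 - 6\right)^{2} = 12^{2} = 144$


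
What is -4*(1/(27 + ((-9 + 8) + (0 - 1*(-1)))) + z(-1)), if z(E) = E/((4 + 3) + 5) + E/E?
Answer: -103/27 ≈ -3.8148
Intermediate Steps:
z(E) = 1 + E/12 (z(E) = E/(7 + 5) + 1 = E/12 + 1 = 1 + E/12)
-4*(1/(27 + ((-9 + 8) + (0 - 1*(-1)))) + z(-1)) = -4*(1/(27 + ((-9 + 8) + (0 - 1*(-1)))) + (1 + (1/12)*(-1))) = -4*(1/(27 + (-1 + (0 + 1))) + (1 - 1/12)) = -4*(1/(27 + (-1 + 1)) + 11/12) = -4*(1/(27 + 0) + 11/12) = -4*(1/27 + 11/12) = -4*103/108 = -103/27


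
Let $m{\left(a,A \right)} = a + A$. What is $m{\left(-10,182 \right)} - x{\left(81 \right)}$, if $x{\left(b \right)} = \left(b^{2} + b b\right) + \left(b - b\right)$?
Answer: $-12950$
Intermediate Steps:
$m{\left(a,A \right)} = A + a$
$x{\left(b \right)} = 2 b^{2}$ ($x{\left(b \right)} = \left(b^{2} + b^{2}\right) + 0 = 2 b^{2} + 0 = 2 b^{2}$)
$m{\left(-10,182 \right)} - x{\left(81 \right)} = \left(182 - 10\right) - 2 \cdot 81^{2} = 172 - 2 \cdot 6561 = 172 - 13122 = -12950$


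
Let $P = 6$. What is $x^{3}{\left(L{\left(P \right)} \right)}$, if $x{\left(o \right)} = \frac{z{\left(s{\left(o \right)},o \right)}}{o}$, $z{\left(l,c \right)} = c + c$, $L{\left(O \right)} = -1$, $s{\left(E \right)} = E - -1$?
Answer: $8$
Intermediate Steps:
$s{\left(E \right)} = 1 + E$ ($s{\left(E \right)} = E + 1 = 1 + E$)
$z{\left(l,c \right)} = 2 c$
$x{\left(o \right)} = 2$ ($x{\left(o \right)} = \frac{2 o}{o} = 2$)
$x^{3}{\left(L{\left(P \right)} \right)} = 2^{3} = 8$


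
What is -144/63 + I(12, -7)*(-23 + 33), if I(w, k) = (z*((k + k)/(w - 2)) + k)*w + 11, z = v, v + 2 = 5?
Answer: -8654/7 ≈ -1236.3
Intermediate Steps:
v = 3 (v = -2 + 5 = 3)
z = 3
I(w, k) = 11 + w*(k + 6*k/(-2 + w)) (I(w, k) = (3*((k + k)/(w - 2)) + k)*w + 11 = (3*((2*k)/(-2 + w)) + k)*w + 11 = (3*(2*k/(-2 + w)) + k)*w + 11 = (6*k/(-2 + w) + k)*w + 11 = (k + 6*k/(-2 + w))*w + 11 = w*(k + 6*k/(-2 + w)) + 11 = 11 + w*(k + 6*k/(-2 + w)))
-144/63 + I(12, -7)*(-23 + 33) = -144/63 + ((-22 + 11*12 - 7*12**2 + 4*(-7)*12)/(-2 + 12))*(-23 + 33) = -144*1/63 + ((-22 + 132 - 7*144 - 336)/10)*10 = -16/7 + ((-22 + 132 - 1008 - 336)/10)*10 = -16/7 + ((1/10)*(-1234))*10 = -16/7 - 617/5*10 = -16/7 - 1234 = -8654/7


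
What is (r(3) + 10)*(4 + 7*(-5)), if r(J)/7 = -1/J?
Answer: -713/3 ≈ -237.67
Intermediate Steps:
r(J) = -7/J (r(J) = 7*(-1/J) = -7/J)
(r(3) + 10)*(4 + 7*(-5)) = (-7/3 + 10)*(4 + 7*(-5)) = (-7*1/3 + 10)*(4 - 35) = (-7/3 + 10)*(-31) = (23/3)*(-31) = -713/3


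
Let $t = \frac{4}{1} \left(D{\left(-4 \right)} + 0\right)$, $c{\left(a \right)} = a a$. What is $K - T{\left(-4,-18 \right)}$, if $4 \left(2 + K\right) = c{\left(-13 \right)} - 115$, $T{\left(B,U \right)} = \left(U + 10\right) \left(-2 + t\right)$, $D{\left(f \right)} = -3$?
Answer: $- \frac{201}{2} \approx -100.5$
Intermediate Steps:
$c{\left(a \right)} = a^{2}$
$t = -12$ ($t = \frac{4}{1} \left(-3 + 0\right) = 4 \cdot 1 \left(-3\right) = 4 \left(-3\right) = -12$)
$T{\left(B,U \right)} = -140 - 14 U$ ($T{\left(B,U \right)} = \left(U + 10\right) \left(-2 - 12\right) = \left(10 + U\right) \left(-14\right) = -140 - 14 U$)
$K = \frac{23}{2}$ ($K = -2 + \frac{\left(-13\right)^{2} - 115}{4} = -2 + \frac{169 - 115}{4} = -2 + \frac{1}{4} \cdot 54 = -2 + \frac{27}{2} = \frac{23}{2} \approx 11.5$)
$K - T{\left(-4,-18 \right)} = \frac{23}{2} - \left(-140 - -252\right) = \frac{23}{2} - \left(-140 + 252\right) = \frac{23}{2} - 112 = - \frac{201}{2}$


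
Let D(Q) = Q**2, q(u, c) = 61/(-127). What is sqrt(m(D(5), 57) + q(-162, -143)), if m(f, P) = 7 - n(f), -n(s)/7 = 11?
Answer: sqrt(1347089)/127 ≈ 9.1389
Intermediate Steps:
q(u, c) = -61/127 (q(u, c) = 61*(-1/127) = -61/127)
n(s) = -77 (n(s) = -7*11 = -77)
m(f, P) = 84 (m(f, P) = 7 - 1*(-77) = 7 + 77 = 84)
sqrt(m(D(5), 57) + q(-162, -143)) = sqrt(84 - 61/127) = sqrt(10607/127) = sqrt(1347089)/127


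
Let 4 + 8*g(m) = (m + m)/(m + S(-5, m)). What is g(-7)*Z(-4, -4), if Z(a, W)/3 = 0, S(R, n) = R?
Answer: 0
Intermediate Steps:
Z(a, W) = 0 (Z(a, W) = 3*0 = 0)
g(m) = -½ + m/(4*(-5 + m)) (g(m) = -½ + ((m + m)/(m - 5))/8 = -½ + ((2*m)/(-5 + m))/8 = -½ + (2*m/(-5 + m))/8 = -½ + m/(4*(-5 + m)))
g(-7)*Z(-4, -4) = ((10 - 1*(-7))/(4*(-5 - 7)))*0 = ((¼)*(10 + 7)/(-12))*0 = ((¼)*(-1/12)*17)*0 = -17/48*0 = 0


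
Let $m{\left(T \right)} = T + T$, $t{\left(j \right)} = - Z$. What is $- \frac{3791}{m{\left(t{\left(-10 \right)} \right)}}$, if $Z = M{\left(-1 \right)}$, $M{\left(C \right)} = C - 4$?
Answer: $- \frac{3791}{10} \approx -379.1$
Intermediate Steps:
$M{\left(C \right)} = -4 + C$ ($M{\left(C \right)} = C - 4 = -4 + C$)
$Z = -5$ ($Z = -4 - 1 = -5$)
$t{\left(j \right)} = 5$ ($t{\left(j \right)} = \left(-1\right) \left(-5\right) = 5$)
$m{\left(T \right)} = 2 T$
$- \frac{3791}{m{\left(t{\left(-10 \right)} \right)}} = - \frac{3791}{2 \cdot 5} = - \frac{3791}{10}$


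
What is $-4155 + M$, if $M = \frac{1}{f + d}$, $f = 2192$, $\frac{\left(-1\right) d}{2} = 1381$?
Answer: $- \frac{2368351}{570} \approx -4155.0$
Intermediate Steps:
$d = -2762$ ($d = \left(-2\right) 1381 = -2762$)
$M = - \frac{1}{570}$ ($M = \frac{1}{2192 - 2762} = \frac{1}{-570} = - \frac{1}{570} \approx -0.0017544$)
$-4155 + M = -4155 - \frac{1}{570} = - \frac{2368351}{570}$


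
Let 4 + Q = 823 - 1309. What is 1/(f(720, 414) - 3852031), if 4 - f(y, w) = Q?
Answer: -1/3851537 ≈ -2.5964e-7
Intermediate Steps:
Q = -490 (Q = -4 + (823 - 1309) = -4 - 486 = -490)
f(y, w) = 494 (f(y, w) = 4 - 1*(-490) = 4 + 490 = 494)
1/(f(720, 414) - 3852031) = 1/(494 - 3852031) = 1/(-3851537) = -1/3851537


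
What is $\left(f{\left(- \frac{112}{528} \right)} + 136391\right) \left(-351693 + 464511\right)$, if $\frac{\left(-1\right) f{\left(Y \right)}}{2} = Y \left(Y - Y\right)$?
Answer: $15387359838$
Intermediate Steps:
$f{\left(Y \right)} = 0$ ($f{\left(Y \right)} = - 2 Y \left(Y - Y\right) = - 2 Y 0 = \left(-2\right) 0 = 0$)
$\left(f{\left(- \frac{112}{528} \right)} + 136391\right) \left(-351693 + 464511\right) = \left(0 + 136391\right) \left(-351693 + 464511\right) = 136391 \cdot 112818 = 15387359838$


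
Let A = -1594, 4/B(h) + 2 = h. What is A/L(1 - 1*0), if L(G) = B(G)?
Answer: 797/2 ≈ 398.50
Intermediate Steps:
B(h) = 4/(-2 + h)
L(G) = 4/(-2 + G)
A/L(1 - 1*0) = -1594/(4/(-2 + (1 - 1*0))) = -1594/(4/(-2 + (1 + 0))) = -1594/(4/(-2 + 1)) = -1594/(4/(-1)) = -1594/(4*(-1)) = -1594/(-4) = -1594*(-¼) = 797/2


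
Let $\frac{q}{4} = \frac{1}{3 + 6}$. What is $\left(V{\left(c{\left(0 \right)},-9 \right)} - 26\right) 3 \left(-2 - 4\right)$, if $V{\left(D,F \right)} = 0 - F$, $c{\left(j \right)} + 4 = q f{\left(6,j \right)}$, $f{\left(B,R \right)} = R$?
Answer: $306$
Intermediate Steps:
$q = \frac{4}{9}$ ($q = \frac{4}{3 + 6} = \frac{4}{9} \approx 0.44444$)
$c{\left(j \right)} = -4 + \frac{4 j}{9}$
$V{\left(D,F \right)} = - F$
$\left(V{\left(c{\left(0 \right)},-9 \right)} - 26\right) 3 \left(-2 - 4\right) = \left(\left(-1\right) \left(-9\right) - 26\right) 3 \left(-2 - 4\right) = \left(9 - 26\right) 3 \left(-6\right) = \left(-17\right) \left(-18\right) = 306$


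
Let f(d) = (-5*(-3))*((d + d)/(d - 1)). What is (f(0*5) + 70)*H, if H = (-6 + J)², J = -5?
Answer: 8470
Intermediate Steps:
f(d) = 30*d/(-1 + d) (f(d) = 15*((2*d)/(-1 + d)) = 15*(2*d/(-1 + d)) = 30*d/(-1 + d))
H = 121 (H = (-6 - 5)² = (-11)² = 121)
(f(0*5) + 70)*H = (30*(0*5)/(-1 + 0*5) + 70)*121 = (30*0/(-1 + 0) + 70)*121 = (30*0/(-1) + 70)*121 = (30*0*(-1) + 70)*121 = (0 + 70)*121 = 70*121 = 8470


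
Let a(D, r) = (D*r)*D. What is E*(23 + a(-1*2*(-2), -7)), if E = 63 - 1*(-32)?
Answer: -8455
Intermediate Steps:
a(D, r) = r*D**2
E = 95 (E = 63 + 32 = 95)
E*(23 + a(-1*2*(-2), -7)) = 95*(23 - 7*(-1*2*(-2))**2) = 95*(23 - 7*(-2*(-2))**2) = 95*(23 - 7*4**2) = 95*(23 - 7*16) = 95*(23 - 112) = 95*(-89) = -8455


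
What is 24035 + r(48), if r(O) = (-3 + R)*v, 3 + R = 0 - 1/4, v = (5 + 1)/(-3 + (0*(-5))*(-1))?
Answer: 48095/2 ≈ 24048.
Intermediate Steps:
v = -2 (v = 6/(-3 + 0*(-1)) = 6/(-3 + 0) = 6/(-3) = 6*(-⅓) = -2)
R = -13/4 (R = -3 + (0 - 1/4) = -3 + (0 - 1*¼) = -3 + (0 - ¼) = -3 - ¼ = -13/4 ≈ -3.2500)
r(O) = 25/2 (r(O) = (-3 - 13/4)*(-2) = -25/4*(-2) = 25/2)
24035 + r(48) = 24035 + 25/2 = 48095/2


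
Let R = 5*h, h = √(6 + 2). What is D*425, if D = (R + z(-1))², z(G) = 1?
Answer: 85425 + 8500*√2 ≈ 97446.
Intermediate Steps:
h = 2*√2 (h = √8 = 2*√2 ≈ 2.8284)
R = 10*√2 (R = 5*(2*√2) = 10*√2 ≈ 14.142)
D = (1 + 10*√2)² (D = (10*√2 + 1)² = (1 + 10*√2)² ≈ 229.28)
D*425 = (201 + 20*√2)*425 = 85425 + 8500*√2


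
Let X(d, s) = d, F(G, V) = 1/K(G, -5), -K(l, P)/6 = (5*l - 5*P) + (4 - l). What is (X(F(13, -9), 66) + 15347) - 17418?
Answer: -1006507/486 ≈ -2071.0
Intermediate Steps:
K(l, P) = -24 - 24*l + 30*P (K(l, P) = -6*((5*l - 5*P) + (4 - l)) = -6*((-5*P + 5*l) + (4 - l)) = -6*(4 - 5*P + 4*l) = -24 - 24*l + 30*P)
F(G, V) = 1/(-174 - 24*G) (F(G, V) = 1/(-24 - 24*G + 30*(-5)) = 1/(-24 - 24*G - 150) = 1/(-174 - 24*G))
(X(F(13, -9), 66) + 15347) - 17418 = (-1/(174 + 24*13) + 15347) - 17418 = (-1/(174 + 312) + 15347) - 17418 = (-1/486 + 15347) - 17418 = 7458641/486 - 17418 = -1006507/486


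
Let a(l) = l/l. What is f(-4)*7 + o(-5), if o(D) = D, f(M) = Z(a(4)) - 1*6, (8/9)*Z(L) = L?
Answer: -313/8 ≈ -39.125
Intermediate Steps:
a(l) = 1
Z(L) = 9*L/8
f(M) = -39/8 (f(M) = (9/8)*1 - 1*6 = 9/8 - 6 = -39/8)
f(-4)*7 + o(-5) = -39/8*7 - 5 = -273/8 - 5 = -313/8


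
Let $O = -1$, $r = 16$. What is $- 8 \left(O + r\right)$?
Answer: $-120$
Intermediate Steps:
$- 8 \left(O + r\right) = - 8 \left(-1 + 16\right) = \left(-8\right) 15 = -120$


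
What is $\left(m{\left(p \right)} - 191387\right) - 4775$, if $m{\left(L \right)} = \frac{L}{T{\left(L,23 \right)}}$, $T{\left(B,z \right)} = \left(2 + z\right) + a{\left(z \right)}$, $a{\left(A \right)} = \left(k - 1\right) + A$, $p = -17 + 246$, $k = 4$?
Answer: $- \frac{10004033}{51} \approx -1.9616 \cdot 10^{5}$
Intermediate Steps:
$p = 229$
$a{\left(A \right)} = 3 + A$ ($a{\left(A \right)} = \left(4 - 1\right) + A = 3 + A$)
$T{\left(B,z \right)} = 5 + 2 z$ ($T{\left(B,z \right)} = \left(2 + z\right) + \left(3 + z\right) = 5 + 2 z$)
$m{\left(L \right)} = \frac{L}{51}$ ($m{\left(L \right)} = \frac{L}{5 + 2 \cdot 23} = \frac{L}{5 + 46} = \frac{L}{51}$)
$\left(m{\left(p \right)} - 191387\right) - 4775 = \left(\frac{1}{51} \cdot 229 - 191387\right) - 4775 = \left(\frac{229}{51} - 191387\right) - 4775 = - \frac{9760508}{51} - 4775 = - \frac{10004033}{51}$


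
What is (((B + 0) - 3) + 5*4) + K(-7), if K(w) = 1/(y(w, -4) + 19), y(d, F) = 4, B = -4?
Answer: 300/23 ≈ 13.043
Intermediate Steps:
K(w) = 1/23 (K(w) = 1/(4 + 19) = 1/23)
(((B + 0) - 3) + 5*4) + K(-7) = (((-4 + 0) - 3) + 5*4) + 1/23 = ((-4 - 3) + 20) + 1/23 = (-7 + 20) + 1/23 = 13 + 1/23 = 300/23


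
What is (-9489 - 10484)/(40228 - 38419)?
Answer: -19973/1809 ≈ -11.041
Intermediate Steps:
(-9489 - 10484)/(40228 - 38419) = -19973/1809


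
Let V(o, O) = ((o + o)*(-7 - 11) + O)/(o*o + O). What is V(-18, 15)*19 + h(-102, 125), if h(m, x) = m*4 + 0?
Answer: -41905/113 ≈ -370.84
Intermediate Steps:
V(o, O) = (O - 36*o)/(O + o²) (V(o, O) = ((2*o)*(-18) + O)/(o² + O) = (-36*o + O)/(O + o²) = (O - 36*o)/(O + o²))
h(m, x) = 4*m (h(m, x) = 4*m + 0 = 4*m)
V(-18, 15)*19 + h(-102, 125) = ((15 - 36*(-18))/(15 + (-18)²))*19 + 4*(-102) = ((15 + 648)/(15 + 324))*19 - 408 = (663/339)*19 - 408 = ((1/339)*663)*19 - 408 = (221/113)*19 - 408 = 4199/113 - 408 = -41905/113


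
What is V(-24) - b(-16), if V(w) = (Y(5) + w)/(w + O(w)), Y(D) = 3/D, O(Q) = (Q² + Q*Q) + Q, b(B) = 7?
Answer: -12919/1840 ≈ -7.0212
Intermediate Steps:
O(Q) = Q + 2*Q² (O(Q) = (Q² + Q²) + Q = 2*Q² + Q = Q + 2*Q²)
V(w) = (⅗ + w)/(w + w*(1 + 2*w)) (V(w) = (3/5 + w)/(w + w*(1 + 2*w)) = (3*(⅕) + w)/(w + w*(1 + 2*w)) = (⅗ + w)/(w + w*(1 + 2*w)))
V(-24) - b(-16) = (⅒)*(3 + 5*(-24))/(-24*(1 - 24)) - 1*7 = (⅒)*(-1/24)*(3 - 120)/(-23) - 7 = (⅒)*(-1/24)*(-1/23)*(-117) - 7 = -39/1840 - 7 = -12919/1840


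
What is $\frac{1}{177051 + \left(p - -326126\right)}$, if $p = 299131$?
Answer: $\frac{1}{802308} \approx 1.2464 \cdot 10^{-6}$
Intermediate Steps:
$\frac{1}{177051 + \left(p - -326126\right)} = \frac{1}{177051 + \left(299131 - -326126\right)} = \frac{1}{177051 + \left(299131 + 326126\right)} = \frac{1}{177051 + 625257} = \frac{1}{802308}$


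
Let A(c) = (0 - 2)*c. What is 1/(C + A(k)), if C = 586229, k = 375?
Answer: 1/585479 ≈ 1.7080e-6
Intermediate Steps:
A(c) = -2*c
1/(C + A(k)) = 1/(586229 - 2*375) = 1/(586229 - 750) = 1/585479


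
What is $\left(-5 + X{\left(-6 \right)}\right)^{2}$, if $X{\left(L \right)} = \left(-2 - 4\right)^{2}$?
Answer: $961$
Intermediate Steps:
$X{\left(L \right)} = 36$ ($X{\left(L \right)} = \left(-6\right)^{2} = 36$)
$\left(-5 + X{\left(-6 \right)}\right)^{2} = \left(-5 + 36\right)^{2} = 31^{2} = 961$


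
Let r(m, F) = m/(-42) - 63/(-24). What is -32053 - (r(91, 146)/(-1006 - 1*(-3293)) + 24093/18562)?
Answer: -16328957229367/509415528 ≈ -32054.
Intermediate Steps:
r(m, F) = 21/8 - m/42 (r(m, F) = m*(-1/42) - 63*(-1/24) = -m/42 + 21/8 = 21/8 - m/42)
-32053 - (r(91, 146)/(-1006 - 1*(-3293)) + 24093/18562) = -32053 - ((21/8 - 1/42*91)/(-1006 - 1*(-3293)) + 24093/18562) = -32053 - ((21/8 - 13/6)/(-1006 + 3293) + 24093*(1/18562)) = -32053 - ((11/24)/2287 + 24093/18562) = -32053 - ((11/24)*(1/2287) + 24093/18562) = -32053 - (11/54888 + 24093/18562) = -32053 - 1*661310383/509415528 = -32053 - 661310383/509415528 = -16328957229367/509415528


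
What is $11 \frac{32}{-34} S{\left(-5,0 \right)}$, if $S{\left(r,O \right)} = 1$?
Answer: $- \frac{176}{17} \approx -10.353$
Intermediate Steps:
$11 \frac{32}{-34} S{\left(-5,0 \right)} = 11 \frac{32}{-34} \cdot 1 = 11 \cdot 32 \left(- \frac{1}{34}\right) 1 = 11 \left(- \frac{16}{17}\right) 1 = \left(- \frac{176}{17}\right) 1 = - \frac{176}{17}$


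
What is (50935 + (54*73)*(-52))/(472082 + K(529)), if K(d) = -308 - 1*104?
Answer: -154049/471670 ≈ -0.32660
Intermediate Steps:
K(d) = -412 (K(d) = -308 - 104 = -412)
(50935 + (54*73)*(-52))/(472082 + K(529)) = (50935 + (54*73)*(-52))/(472082 - 412) = (50935 + 3942*(-52))/471670 = (50935 - 204984)*(1/471670) = -154049*1/471670 = -154049/471670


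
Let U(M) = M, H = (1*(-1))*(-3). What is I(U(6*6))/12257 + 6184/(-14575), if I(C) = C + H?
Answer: -75228863/178645775 ≈ -0.42111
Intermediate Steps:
H = 3 (H = -1*(-3) = 3)
I(C) = 3 + C (I(C) = C + 3 = 3 + C)
I(U(6*6))/12257 + 6184/(-14575) = (3 + 6*6)/12257 + 6184/(-14575) = (3 + 36)*(1/12257) + 6184*(-1/14575) = 39*(1/12257) - 6184/14575 = 39/12257 - 6184/14575 = -75228863/178645775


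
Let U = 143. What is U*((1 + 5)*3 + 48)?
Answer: 9438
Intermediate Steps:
U*((1 + 5)*3 + 48) = 143*((1 + 5)*3 + 48) = 143*(6*3 + 48) = 143*(18 + 48) = 143*66 = 9438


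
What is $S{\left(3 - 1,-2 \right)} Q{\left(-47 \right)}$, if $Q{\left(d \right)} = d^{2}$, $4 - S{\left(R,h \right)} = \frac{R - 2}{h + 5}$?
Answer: $8836$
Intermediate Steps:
$S{\left(R,h \right)} = 4 - \frac{-2 + R}{5 + h}$ ($S{\left(R,h \right)} = 4 - \frac{R - 2}{h + 5} = 4 - \frac{-2 + R}{5 + h}$)
$S{\left(3 - 1,-2 \right)} Q{\left(-47 \right)} = \frac{22 - \left(3 - 1\right) + 4 \left(-2\right)}{5 - 2} \left(-47\right)^{2} = \frac{22 - \left(3 - 1\right) - 8}{3} \cdot 2209 = \frac{22 - 2 - 8}{3} \cdot 2209 = \frac{1}{3} \cdot 12 \cdot 2209 = 4 \cdot 2209 = 8836$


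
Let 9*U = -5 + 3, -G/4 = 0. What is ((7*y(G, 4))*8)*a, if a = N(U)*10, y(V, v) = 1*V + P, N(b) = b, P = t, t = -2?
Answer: 2240/9 ≈ 248.89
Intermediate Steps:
G = 0 (G = -4*0 = 0)
U = -2/9 (U = (-5 + 3)/9 = (⅑)*(-2) = -2/9 ≈ -0.22222)
P = -2
y(V, v) = -2 + V (y(V, v) = 1*V - 2 = V - 2 = -2 + V)
a = -20/9 (a = -2/9*10 = -20/9 ≈ -2.2222)
((7*y(G, 4))*8)*a = ((7*(-2 + 0))*8)*(-20/9) = ((7*(-2))*8)*(-20/9) = -14*8*(-20/9) = -112*(-20/9) = 2240/9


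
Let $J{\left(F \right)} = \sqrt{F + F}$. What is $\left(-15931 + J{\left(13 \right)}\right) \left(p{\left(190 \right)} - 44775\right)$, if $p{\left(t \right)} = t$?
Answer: $710283635 - 44585 \sqrt{26} \approx 7.1006 \cdot 10^{8}$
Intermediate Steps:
$J{\left(F \right)} = \sqrt{2} \sqrt{F}$ ($J{\left(F \right)} = \sqrt{2 F} = \sqrt{2} \sqrt{F}$)
$\left(-15931 + J{\left(13 \right)}\right) \left(p{\left(190 \right)} - 44775\right) = \left(-15931 + \sqrt{2} \sqrt{13}\right) \left(190 - 44775\right) = \left(-15931 + \sqrt{26}\right) \left(-44585\right) = 710283635 - 44585 \sqrt{26}$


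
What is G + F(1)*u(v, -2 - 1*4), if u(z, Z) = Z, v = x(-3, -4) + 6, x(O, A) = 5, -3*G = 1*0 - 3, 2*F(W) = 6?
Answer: -17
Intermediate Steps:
F(W) = 3 (F(W) = (½)*6 = 3)
G = 1 (G = -(1*0 - 3)/3 = -(0 - 3)/3 = -⅓*(-3) = 1)
v = 11 (v = 5 + 6 = 11)
G + F(1)*u(v, -2 - 1*4) = 1 + 3*(-2 - 1*4) = 1 + 3*(-2 - 4) = 1 + 3*(-6) = 1 - 18 = -17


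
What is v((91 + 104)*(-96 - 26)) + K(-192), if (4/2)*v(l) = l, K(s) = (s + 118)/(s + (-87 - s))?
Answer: -1034791/87 ≈ -11894.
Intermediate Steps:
K(s) = -118/87 - s/87 (K(s) = (118 + s)/(-87) = (118 + s)*(-1/87) = -118/87 - s/87)
v(l) = l/2
v((91 + 104)*(-96 - 26)) + K(-192) = ((91 + 104)*(-96 - 26))/2 + (-118/87 - 1/87*(-192)) = (195*(-122))/2 + (-118/87 + 64/29) = (½)*(-23790) + 74/87 = -11895 + 74/87 = -1034791/87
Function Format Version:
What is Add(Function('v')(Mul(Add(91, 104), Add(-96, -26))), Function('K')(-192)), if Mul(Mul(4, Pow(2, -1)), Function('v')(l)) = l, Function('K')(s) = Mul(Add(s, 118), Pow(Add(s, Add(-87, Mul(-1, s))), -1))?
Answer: Rational(-1034791, 87) ≈ -11894.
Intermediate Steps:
Function('K')(s) = Add(Rational(-118, 87), Mul(Rational(-1, 87), s)) (Function('K')(s) = Mul(Add(118, s), Pow(-87, -1)) = Mul(Add(118, s), Rational(-1, 87)) = Add(Rational(-118, 87), Mul(Rational(-1, 87), s)))
Function('v')(l) = Mul(Rational(1, 2), l)
Add(Function('v')(Mul(Add(91, 104), Add(-96, -26))), Function('K')(-192)) = Add(Mul(Rational(1, 2), Mul(Add(91, 104), Add(-96, -26))), Add(Rational(-118, 87), Mul(Rational(-1, 87), -192))) = Add(Mul(Rational(1, 2), Mul(195, -122)), Add(Rational(-118, 87), Rational(64, 29))) = Add(Mul(Rational(1, 2), -23790), Rational(74, 87)) = Add(-11895, Rational(74, 87)) = Rational(-1034791, 87)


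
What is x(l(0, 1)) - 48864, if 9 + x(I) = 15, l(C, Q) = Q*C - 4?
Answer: -48858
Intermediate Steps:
l(C, Q) = -4 + C*Q (l(C, Q) = C*Q - 4 = -4 + C*Q)
x(I) = 6 (x(I) = -9 + 15 = 6)
x(l(0, 1)) - 48864 = 6 - 48864 = -48858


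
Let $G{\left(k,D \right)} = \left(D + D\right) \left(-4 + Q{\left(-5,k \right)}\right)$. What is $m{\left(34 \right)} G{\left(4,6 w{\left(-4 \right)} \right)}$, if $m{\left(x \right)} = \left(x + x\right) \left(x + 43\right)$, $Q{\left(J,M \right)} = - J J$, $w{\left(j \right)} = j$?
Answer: $7288512$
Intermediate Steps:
$Q{\left(J,M \right)} = - J^{2}$
$m{\left(x \right)} = 2 x \left(43 + x\right)$
$G{\left(k,D \right)} = - 58 D$ ($G{\left(k,D \right)} = \left(D + D\right) \left(-4 - \left(-5\right)^{2}\right) = 2 D \left(-4 - 25\right) = 2 D \left(-29\right) = - 58 D$)
$m{\left(34 \right)} G{\left(4,6 w{\left(-4 \right)} \right)} = 2 \cdot 34 \left(43 + 34\right) \left(- 58 \cdot 6 \left(-4\right)\right) = 2 \cdot 34 \cdot 77 \left(\left(-58\right) \left(-24\right)\right) = 5236 \cdot 1392 = 7288512$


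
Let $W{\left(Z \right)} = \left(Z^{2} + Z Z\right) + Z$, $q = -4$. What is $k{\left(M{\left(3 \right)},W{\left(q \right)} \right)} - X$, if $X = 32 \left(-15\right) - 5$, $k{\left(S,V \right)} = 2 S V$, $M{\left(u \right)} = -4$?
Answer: $261$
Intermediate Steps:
$W{\left(Z \right)} = Z + 2 Z^{2}$ ($W{\left(Z \right)} = \left(Z^{2} + Z^{2}\right) + Z = 2 Z^{2} + Z = Z + 2 Z^{2}$)
$k{\left(S,V \right)} = 2 S V$
$X = -485$ ($X = -480 - 5 = -485$)
$k{\left(M{\left(3 \right)},W{\left(q \right)} \right)} - X = 2 \left(-4\right) \left(- 4 \left(1 + 2 \left(-4\right)\right)\right) - -485 = 2 \left(-4\right) \left(- 4 \left(1 - 8\right)\right) + 485 = 2 \left(-4\right) \left(\left(-4\right) \left(-7\right)\right) + 485 = 2 \left(-4\right) 28 + 485 = -224 + 485 = 261$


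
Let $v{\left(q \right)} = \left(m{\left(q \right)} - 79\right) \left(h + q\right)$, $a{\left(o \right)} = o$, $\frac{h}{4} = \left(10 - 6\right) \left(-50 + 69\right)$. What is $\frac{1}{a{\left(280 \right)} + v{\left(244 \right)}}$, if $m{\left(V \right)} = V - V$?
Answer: $- \frac{1}{43012} \approx -2.3249 \cdot 10^{-5}$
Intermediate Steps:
$m{\left(V \right)} = 0$
$h = 304$ ($h = 4 \left(10 - 6\right) \left(-50 + 69\right) = 4 \cdot 4 \cdot 19 = 4 \cdot 76 = 304$)
$v{\left(q \right)} = -24016 - 79 q$ ($v{\left(q \right)} = \left(0 - 79\right) \left(304 + q\right) = - 79 \left(304 + q\right) = -24016 - 79 q$)
$\frac{1}{a{\left(280 \right)} + v{\left(244 \right)}} = \frac{1}{280 - 43292} = \frac{1}{-43012} = - \frac{1}{43012}$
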